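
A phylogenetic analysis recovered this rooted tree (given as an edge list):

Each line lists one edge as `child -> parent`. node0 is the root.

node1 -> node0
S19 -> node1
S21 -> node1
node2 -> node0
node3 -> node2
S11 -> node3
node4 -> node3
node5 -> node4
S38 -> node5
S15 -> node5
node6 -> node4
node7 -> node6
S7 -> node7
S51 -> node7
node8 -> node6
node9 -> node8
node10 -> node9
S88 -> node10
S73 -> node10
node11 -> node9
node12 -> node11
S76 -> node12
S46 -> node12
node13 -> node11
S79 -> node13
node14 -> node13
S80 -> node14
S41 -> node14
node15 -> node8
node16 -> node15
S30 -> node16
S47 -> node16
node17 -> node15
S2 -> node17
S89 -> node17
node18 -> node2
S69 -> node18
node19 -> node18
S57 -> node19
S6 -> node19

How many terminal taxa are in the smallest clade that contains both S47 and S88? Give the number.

11

The MRCA of S47 and S88 is the node subtending (((S88,S73),((S76,S46),(S79,(S80,S41)))),((S30,S47),(S2,S89))).
That clade contains 11 terminal taxa: S2, S30, S41, S46, S47, S73, S76, S79, S80, S88, S89.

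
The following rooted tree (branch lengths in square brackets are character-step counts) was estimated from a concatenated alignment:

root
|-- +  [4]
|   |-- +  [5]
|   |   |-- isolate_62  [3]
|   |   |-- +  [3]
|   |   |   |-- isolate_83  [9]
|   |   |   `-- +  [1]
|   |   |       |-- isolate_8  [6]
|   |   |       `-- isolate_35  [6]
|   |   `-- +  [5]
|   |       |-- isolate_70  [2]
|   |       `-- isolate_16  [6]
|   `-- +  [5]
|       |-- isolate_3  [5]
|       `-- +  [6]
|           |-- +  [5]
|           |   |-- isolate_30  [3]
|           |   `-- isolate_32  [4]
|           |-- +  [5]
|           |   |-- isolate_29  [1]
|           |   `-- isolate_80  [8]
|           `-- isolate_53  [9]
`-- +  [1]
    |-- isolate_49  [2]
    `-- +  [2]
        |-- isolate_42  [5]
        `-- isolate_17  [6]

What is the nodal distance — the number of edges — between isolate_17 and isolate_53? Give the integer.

The MRCA of isolate_17 and isolate_53 is the root of the tree.
From isolate_17 up to that node: 3 branches. From isolate_53 up to the same node: 4 branches. Total: 3 + 4 = 7.

7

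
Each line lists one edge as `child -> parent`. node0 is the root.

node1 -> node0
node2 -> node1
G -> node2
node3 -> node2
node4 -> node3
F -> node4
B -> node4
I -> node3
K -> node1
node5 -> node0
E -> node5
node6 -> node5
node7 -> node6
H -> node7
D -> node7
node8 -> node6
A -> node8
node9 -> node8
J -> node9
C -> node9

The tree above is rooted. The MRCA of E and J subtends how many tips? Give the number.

The MRCA of E and J is the node subtending (E,((H,D),(A,(J,C)))).
That clade contains 6 terminal taxa: A, C, D, E, H, J.

6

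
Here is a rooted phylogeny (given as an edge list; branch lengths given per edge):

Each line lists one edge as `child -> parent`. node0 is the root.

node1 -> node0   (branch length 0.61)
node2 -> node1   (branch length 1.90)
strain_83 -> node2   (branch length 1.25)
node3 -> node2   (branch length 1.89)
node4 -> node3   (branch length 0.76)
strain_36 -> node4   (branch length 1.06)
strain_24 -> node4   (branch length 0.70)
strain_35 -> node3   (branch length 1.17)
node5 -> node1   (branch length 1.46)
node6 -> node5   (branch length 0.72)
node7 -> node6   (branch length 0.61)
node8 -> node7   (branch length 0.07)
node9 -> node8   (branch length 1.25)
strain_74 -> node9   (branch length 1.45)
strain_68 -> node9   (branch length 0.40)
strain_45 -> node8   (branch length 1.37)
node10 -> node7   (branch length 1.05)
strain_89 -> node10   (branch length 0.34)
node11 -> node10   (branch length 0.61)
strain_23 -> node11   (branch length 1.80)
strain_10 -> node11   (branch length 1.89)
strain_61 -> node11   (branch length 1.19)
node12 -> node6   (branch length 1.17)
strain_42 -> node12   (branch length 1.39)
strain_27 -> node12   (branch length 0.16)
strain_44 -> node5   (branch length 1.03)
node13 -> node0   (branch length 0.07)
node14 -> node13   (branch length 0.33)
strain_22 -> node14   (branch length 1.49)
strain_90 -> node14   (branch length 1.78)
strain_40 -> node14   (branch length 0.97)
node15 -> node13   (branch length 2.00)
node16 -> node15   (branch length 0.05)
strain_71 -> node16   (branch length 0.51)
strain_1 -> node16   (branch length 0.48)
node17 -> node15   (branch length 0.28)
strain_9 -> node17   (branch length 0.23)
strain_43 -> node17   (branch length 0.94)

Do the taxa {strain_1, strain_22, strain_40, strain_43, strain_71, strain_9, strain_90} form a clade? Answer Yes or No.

The most recent common ancestor of these taxa subtends ((strain_22,strain_90,strain_40),((strain_71,strain_1),(strain_9,strain_43))).
That clade has exactly 7 tips — every listed taxon and nothing else — so the group is monophyletic.

Yes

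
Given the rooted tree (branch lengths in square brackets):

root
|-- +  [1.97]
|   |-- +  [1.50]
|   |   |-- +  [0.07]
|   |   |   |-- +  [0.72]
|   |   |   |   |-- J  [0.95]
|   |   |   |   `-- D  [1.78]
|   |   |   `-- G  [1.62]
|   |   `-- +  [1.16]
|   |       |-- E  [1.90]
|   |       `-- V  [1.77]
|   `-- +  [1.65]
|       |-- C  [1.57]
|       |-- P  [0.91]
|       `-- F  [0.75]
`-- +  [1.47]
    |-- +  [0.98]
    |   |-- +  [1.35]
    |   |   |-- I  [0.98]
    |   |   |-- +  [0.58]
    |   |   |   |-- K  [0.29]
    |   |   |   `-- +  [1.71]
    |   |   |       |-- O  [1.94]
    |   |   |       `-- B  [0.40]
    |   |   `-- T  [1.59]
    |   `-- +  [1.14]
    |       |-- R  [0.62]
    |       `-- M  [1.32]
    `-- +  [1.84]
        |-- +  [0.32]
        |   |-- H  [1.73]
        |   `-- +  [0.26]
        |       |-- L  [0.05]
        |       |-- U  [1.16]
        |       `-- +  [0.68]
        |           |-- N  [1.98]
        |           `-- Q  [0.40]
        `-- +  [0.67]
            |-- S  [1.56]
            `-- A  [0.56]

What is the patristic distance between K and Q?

The path runs K → … → MRCA → … → Q; the MRCA is the node subtending (((I,(K,(O,B)),T),(R,M)),((H,(L,U,(N,Q))),(S,A))).
Branch lengths along that path: 0.29 + 0.58 + 1.35 + 0.98 + 1.84 + 0.32 + 0.26 + 0.68 + 0.40 = 6.70.

6.70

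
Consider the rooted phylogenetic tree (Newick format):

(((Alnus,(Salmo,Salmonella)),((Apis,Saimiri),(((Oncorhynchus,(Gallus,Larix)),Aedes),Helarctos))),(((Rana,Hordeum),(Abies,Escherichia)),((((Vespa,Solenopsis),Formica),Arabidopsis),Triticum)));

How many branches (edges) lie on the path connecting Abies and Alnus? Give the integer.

The MRCA of Abies and Alnus is the root of the tree.
From Abies up to that node: 4 branches. From Alnus up to the same node: 3 branches. Total: 4 + 3 = 7.

7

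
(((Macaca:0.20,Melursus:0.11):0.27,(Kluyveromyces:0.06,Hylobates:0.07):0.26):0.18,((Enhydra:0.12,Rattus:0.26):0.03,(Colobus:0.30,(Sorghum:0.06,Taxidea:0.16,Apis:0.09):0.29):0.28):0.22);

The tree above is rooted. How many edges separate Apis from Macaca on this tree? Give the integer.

7

The MRCA of Apis and Macaca is the root of the tree.
From Apis up to that node: 4 branches. From Macaca up to the same node: 3 branches. Total: 4 + 3 = 7.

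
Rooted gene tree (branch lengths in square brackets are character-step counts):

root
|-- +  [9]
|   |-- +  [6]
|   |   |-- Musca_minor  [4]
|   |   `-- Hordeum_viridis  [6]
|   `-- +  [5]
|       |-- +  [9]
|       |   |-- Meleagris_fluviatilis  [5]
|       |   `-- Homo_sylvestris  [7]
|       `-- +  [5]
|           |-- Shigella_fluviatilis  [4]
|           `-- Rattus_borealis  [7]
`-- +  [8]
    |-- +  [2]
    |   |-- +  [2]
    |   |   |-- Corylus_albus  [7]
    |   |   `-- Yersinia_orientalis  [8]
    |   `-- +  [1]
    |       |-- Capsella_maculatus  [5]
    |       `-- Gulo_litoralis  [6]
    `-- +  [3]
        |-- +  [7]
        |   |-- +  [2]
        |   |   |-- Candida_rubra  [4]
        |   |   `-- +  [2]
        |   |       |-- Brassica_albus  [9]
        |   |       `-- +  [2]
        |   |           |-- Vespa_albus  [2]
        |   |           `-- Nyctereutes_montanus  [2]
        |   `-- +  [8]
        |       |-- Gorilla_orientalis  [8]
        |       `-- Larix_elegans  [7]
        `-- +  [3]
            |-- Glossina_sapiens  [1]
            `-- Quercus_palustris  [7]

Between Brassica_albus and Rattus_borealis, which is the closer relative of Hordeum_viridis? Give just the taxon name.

The MRCA of Hordeum_viridis and Rattus_borealis subtends ((Musca_minor,Hordeum_viridis),((Meleagris_fluviatilis,Homo_sylvestris),(Shigella_fluviatilis,Rattus_borealis))) (6 taxa).
The MRCA of Hordeum_viridis and Brassica_albus is the root, subtending the entire tree (18 taxa).
The first is nested inside the second, so Hordeum_viridis shares a more recent common ancestor with Rattus_borealis.

Rattus_borealis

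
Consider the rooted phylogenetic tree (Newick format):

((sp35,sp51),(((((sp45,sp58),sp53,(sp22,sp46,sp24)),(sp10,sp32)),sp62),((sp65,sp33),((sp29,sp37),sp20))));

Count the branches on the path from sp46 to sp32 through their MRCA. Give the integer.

The MRCA of sp46 and sp32 is the node subtending (((sp45,sp58),sp53,(sp22,sp46,sp24)),(sp10,sp32)).
From sp46 up to that node: 3 branches. From sp32 up to the same node: 2 branches. Total: 3 + 2 = 5.

5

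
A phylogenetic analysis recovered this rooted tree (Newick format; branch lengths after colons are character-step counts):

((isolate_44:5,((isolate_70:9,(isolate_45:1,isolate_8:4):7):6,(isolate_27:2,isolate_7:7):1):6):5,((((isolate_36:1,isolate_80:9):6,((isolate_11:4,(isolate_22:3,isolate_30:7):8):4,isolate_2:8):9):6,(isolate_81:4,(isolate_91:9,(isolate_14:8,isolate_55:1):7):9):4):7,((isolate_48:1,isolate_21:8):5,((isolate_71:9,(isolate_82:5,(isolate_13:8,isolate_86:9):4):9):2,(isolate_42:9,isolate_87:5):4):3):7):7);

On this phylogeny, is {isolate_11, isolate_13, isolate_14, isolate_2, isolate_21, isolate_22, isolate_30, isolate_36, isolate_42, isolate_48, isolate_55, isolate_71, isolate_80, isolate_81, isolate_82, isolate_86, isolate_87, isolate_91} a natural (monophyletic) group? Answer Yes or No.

The most recent common ancestor of these taxa subtends ((((isolate_36,isolate_80),((isolate_11,(isolate_22,isolate_30)),isolate_2)),(isolate_81,(isolate_91,(isolate_14,isolate_55)))),((isolate_48,isolate_21),((isolate_71,(isolate_82,(isolate_13,isolate_86))),(isolate_42,isolate_87)))).
That clade has exactly 18 tips — every listed taxon and nothing else — so the group is monophyletic.

Yes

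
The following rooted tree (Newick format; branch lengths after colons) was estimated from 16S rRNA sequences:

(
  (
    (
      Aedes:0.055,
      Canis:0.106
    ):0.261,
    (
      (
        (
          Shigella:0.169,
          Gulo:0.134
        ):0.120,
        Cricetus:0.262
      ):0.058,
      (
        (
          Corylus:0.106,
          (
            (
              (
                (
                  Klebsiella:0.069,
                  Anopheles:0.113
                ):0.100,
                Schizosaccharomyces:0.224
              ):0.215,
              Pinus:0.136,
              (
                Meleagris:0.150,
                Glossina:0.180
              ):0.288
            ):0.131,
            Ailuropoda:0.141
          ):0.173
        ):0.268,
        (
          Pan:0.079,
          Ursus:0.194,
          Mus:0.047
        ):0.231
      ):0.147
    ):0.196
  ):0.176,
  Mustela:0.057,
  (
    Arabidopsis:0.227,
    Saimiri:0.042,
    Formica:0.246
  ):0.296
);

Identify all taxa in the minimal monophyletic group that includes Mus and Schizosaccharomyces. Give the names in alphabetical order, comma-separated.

Ailuropoda, Anopheles, Corylus, Glossina, Klebsiella, Meleagris, Mus, Pan, Pinus, Schizosaccharomyces, Ursus

Tracing Mus: it sits inside (Pan,Ursus,Mus).
Tracing Schizosaccharomyces: it sits inside ((Klebsiella,Anopheles),Schizosaccharomyces).
The smallest clade enclosing both is ((Corylus,((((Klebsiella,Anopheles),Schizosaccharomyces),Pinus,(Meleagris,Glossina)),Ailuropoda)),(Pan,Ursus,Mus)); the answer is its 11 terminal taxa in alphabetical order.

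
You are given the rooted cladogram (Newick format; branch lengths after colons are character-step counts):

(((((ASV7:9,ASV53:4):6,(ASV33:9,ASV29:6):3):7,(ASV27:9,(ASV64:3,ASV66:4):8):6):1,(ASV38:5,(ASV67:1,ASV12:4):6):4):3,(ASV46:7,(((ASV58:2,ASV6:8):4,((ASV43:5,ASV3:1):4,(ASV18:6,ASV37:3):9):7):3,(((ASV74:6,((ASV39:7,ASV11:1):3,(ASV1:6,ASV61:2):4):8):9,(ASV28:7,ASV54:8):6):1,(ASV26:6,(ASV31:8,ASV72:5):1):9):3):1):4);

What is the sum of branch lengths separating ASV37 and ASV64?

The path runs ASV37 → … → MRCA → … → ASV64; the MRCA is the root of the tree.
Branch lengths along that path: 3 + 9 + 7 + 3 + 1 + 4 + 3 + 1 + 6 + 8 + 3 = 48.

48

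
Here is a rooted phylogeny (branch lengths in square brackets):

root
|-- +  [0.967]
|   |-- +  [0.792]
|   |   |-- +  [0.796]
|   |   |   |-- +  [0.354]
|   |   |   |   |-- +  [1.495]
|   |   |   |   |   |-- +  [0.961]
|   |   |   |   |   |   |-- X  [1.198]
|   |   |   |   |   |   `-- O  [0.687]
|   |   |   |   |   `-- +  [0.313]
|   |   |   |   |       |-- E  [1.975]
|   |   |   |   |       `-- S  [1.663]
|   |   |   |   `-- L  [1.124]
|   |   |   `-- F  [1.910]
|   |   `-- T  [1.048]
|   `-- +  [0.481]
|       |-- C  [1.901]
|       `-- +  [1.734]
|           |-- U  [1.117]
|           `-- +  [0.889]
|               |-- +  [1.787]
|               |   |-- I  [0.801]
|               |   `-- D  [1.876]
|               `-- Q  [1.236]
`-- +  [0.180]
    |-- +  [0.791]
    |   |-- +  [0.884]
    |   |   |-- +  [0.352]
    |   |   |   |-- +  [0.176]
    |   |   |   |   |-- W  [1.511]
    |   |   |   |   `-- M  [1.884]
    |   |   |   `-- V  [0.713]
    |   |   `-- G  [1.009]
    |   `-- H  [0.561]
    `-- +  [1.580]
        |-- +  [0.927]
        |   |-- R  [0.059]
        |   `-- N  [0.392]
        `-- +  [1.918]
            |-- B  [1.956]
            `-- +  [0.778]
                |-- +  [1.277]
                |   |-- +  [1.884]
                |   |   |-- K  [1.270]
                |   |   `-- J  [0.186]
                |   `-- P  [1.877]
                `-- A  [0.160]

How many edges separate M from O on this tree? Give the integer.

The MRCA of M and O is the root of the tree.
From M up to that node: 6 branches. From O up to the same node: 7 branches. Total: 6 + 7 = 13.

13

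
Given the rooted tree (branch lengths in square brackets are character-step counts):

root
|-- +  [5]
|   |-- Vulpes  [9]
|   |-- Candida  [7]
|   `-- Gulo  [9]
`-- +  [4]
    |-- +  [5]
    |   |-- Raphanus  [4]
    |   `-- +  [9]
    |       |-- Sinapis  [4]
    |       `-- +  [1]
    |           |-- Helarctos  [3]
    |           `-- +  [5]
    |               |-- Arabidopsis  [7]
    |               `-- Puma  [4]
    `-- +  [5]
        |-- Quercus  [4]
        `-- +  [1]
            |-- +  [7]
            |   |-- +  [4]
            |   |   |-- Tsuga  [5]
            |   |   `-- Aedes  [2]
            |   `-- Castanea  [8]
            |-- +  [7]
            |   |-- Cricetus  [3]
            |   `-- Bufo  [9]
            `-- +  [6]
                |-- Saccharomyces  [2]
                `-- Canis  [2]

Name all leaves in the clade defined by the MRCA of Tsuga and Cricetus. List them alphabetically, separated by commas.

Tracing Tsuga: it sits inside (Tsuga,Aedes).
Tracing Cricetus: it sits inside (Cricetus,Bufo).
The smallest clade enclosing both is (((Tsuga,Aedes),Castanea),(Cricetus,Bufo),(Saccharomyces,Canis)); the answer is its 7 terminal taxa in alphabetical order.

Aedes, Bufo, Canis, Castanea, Cricetus, Saccharomyces, Tsuga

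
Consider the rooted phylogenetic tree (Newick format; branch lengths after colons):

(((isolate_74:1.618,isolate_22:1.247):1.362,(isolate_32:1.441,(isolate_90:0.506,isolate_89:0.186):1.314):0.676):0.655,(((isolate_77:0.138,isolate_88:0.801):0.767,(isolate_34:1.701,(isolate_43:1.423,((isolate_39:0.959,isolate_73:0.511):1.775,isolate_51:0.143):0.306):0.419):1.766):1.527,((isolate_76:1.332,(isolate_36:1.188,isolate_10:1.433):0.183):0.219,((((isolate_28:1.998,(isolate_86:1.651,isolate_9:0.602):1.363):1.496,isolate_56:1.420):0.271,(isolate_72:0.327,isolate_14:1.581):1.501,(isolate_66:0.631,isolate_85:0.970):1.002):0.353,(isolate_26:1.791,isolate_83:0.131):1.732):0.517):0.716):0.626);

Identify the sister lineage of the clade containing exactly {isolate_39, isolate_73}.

The clade containing exactly {isolate_39, isolate_73} attaches to the tree at the node subtending ((isolate_39,isolate_73),isolate_51).
The other lineage descending from that same node — the sister group — is the single tip isolate_51.

isolate_51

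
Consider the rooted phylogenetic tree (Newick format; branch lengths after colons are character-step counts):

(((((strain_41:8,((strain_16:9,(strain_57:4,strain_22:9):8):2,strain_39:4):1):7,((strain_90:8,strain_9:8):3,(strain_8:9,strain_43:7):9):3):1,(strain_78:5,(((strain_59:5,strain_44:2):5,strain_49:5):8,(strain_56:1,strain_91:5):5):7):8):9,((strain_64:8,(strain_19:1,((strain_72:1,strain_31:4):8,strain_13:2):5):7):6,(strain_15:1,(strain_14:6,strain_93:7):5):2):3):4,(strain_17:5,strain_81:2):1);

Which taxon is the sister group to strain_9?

strain_9 attaches to the tree at the node subtending (strain_90,strain_9).
The other lineage descending from that same node — the sister group — is the single tip strain_90.

strain_90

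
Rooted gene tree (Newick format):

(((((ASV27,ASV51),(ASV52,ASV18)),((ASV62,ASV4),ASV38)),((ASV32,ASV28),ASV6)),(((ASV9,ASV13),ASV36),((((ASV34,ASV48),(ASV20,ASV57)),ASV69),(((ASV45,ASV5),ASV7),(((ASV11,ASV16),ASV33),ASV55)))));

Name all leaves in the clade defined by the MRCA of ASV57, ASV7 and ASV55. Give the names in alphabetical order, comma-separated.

ASV11, ASV16, ASV20, ASV33, ASV34, ASV45, ASV48, ASV5, ASV55, ASV57, ASV69, ASV7

Tracing ASV57: it sits inside (ASV20,ASV57).
Tracing ASV7: it sits inside ((ASV45,ASV5),ASV7).
Tracing ASV55: it sits inside (((ASV11,ASV16),ASV33),ASV55).
The smallest clade enclosing all 3 is ((((ASV34,ASV48),(ASV20,ASV57)),ASV69),(((ASV45,ASV5),ASV7),(((ASV11,ASV16),ASV33),ASV55))); the answer is its 12 terminal taxa in alphabetical order.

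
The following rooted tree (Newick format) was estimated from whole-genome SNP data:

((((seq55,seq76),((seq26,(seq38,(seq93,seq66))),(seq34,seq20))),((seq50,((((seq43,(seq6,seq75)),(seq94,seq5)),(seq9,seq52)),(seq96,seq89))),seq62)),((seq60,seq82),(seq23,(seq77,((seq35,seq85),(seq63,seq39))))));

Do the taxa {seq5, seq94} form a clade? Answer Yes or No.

Yes

The most recent common ancestor of these taxa subtends (seq94,seq5).
That clade has exactly 2 tips — every listed taxon and nothing else — so the group is monophyletic.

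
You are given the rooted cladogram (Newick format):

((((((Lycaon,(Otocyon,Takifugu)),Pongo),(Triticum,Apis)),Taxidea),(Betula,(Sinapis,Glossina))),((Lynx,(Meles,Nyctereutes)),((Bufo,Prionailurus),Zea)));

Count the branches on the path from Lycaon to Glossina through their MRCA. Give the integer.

8

The MRCA of Lycaon and Glossina is the node subtending (((((Lycaon,(Otocyon,Takifugu)),Pongo),(Triticum,Apis)),Taxidea),(Betula,(Sinapis,Glossina))).
From Lycaon up to that node: 5 branches. From Glossina up to the same node: 3 branches. Total: 5 + 3 = 8.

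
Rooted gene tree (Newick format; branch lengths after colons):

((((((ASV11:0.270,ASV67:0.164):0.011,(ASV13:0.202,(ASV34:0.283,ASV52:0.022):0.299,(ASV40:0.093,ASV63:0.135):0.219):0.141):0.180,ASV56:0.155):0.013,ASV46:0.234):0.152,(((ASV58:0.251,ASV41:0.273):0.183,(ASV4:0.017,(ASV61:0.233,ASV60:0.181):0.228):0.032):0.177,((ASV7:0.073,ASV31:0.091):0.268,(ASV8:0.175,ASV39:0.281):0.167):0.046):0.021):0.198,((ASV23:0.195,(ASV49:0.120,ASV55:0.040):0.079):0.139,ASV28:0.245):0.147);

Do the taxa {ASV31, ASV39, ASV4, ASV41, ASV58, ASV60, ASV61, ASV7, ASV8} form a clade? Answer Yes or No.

The most recent common ancestor of these taxa subtends (((ASV58,ASV41),(ASV4,(ASV61,ASV60))),((ASV7,ASV31),(ASV8,ASV39))).
That clade has exactly 9 tips — every listed taxon and nothing else — so the group is monophyletic.

Yes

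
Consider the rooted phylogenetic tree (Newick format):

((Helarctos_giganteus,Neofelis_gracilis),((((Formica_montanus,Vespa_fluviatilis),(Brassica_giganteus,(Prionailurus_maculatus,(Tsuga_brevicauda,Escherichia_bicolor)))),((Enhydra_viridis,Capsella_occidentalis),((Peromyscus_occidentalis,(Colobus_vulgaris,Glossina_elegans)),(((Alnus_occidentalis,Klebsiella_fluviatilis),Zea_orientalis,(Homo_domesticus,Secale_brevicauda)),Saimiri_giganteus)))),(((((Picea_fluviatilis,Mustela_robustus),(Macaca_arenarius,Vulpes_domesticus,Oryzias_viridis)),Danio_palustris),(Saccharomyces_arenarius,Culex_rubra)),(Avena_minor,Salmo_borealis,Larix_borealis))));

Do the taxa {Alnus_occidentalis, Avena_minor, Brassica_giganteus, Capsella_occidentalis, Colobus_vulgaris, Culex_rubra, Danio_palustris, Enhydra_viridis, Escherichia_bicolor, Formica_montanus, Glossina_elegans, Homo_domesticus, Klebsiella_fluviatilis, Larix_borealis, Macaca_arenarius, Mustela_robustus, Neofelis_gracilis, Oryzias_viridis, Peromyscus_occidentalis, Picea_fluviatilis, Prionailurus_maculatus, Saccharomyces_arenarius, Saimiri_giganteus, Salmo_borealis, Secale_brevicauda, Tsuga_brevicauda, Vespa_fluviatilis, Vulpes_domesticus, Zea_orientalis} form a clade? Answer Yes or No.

The MRCA of the listed taxa is the root, so the smallest clade containing them is the whole tree.
That clade also contains Helarctos_giganteus, which is not in the proposed group, so the group is not monophyletic.

No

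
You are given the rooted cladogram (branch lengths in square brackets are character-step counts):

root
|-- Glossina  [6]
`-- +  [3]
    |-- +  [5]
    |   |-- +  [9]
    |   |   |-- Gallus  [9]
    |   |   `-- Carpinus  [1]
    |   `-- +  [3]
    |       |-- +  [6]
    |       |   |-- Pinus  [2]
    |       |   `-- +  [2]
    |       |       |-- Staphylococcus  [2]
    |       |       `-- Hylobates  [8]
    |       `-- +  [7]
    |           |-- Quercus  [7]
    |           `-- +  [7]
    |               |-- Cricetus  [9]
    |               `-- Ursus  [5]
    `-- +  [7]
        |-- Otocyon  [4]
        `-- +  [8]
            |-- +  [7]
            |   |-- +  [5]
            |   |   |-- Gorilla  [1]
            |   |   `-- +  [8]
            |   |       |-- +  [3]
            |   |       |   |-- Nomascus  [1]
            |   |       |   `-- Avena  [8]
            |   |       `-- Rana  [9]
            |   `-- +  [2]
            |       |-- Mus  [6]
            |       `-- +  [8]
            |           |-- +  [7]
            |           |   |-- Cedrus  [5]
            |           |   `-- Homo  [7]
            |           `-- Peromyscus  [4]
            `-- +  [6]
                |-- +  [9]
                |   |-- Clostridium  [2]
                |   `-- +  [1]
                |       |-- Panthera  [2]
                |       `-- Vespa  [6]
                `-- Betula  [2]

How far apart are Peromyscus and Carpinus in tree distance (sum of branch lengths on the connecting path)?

The path runs Peromyscus → … → MRCA → … → Carpinus; the MRCA is the node subtending (((Gallus,Carpinus),((Pinus,(Staphylococcus,Hylobates)),(Quercus,(Cricetus,Ursus)))),(Otocyon,(((Gorilla,((Nomascus,Avena),Rana)),(Mus,((Cedrus,Homo),Peromyscus))),((Clostridium,(Panthera,Vespa)),Betula)))).
Branch lengths along that path: 4 + 8 + 2 + 7 + 8 + 7 + 5 + 9 + 1 = 51.

51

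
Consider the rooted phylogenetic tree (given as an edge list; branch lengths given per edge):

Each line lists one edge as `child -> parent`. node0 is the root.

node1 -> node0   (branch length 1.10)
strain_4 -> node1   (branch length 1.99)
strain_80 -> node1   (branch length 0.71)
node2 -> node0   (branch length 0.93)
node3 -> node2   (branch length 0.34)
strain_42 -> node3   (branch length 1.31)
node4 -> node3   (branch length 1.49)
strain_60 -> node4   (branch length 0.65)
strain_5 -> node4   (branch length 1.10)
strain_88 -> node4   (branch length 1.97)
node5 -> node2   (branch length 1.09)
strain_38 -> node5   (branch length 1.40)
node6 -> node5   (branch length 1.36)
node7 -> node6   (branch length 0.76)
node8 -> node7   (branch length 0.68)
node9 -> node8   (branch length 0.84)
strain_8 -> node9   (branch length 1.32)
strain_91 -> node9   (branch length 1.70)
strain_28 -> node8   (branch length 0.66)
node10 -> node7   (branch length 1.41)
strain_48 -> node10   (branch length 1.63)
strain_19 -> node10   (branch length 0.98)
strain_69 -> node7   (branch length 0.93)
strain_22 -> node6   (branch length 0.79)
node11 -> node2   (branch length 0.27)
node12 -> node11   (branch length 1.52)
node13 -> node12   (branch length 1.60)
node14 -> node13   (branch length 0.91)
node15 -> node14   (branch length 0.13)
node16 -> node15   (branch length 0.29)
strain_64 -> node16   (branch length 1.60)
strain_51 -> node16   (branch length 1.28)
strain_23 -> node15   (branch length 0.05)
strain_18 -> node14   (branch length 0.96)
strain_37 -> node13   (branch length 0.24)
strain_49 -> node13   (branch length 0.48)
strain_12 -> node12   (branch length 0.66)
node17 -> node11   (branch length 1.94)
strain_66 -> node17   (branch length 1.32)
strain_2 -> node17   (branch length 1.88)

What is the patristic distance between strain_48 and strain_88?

The path runs strain_48 → … → MRCA → … → strain_88; the MRCA is the node subtending ((strain_42,(strain_60,strain_5,strain_88)),(strain_38,((((strain_8,strain_91),strain_28),(strain_48,strain_19),strain_69),strain_22)),((((((strain_64,strain_51),strain_23),strain_18),strain_37,strain_49),strain_12),(strain_66,strain_2))).
Branch lengths along that path: 1.63 + 1.41 + 0.76 + 1.36 + 1.09 + 0.34 + 1.49 + 1.97 = 10.05.

10.05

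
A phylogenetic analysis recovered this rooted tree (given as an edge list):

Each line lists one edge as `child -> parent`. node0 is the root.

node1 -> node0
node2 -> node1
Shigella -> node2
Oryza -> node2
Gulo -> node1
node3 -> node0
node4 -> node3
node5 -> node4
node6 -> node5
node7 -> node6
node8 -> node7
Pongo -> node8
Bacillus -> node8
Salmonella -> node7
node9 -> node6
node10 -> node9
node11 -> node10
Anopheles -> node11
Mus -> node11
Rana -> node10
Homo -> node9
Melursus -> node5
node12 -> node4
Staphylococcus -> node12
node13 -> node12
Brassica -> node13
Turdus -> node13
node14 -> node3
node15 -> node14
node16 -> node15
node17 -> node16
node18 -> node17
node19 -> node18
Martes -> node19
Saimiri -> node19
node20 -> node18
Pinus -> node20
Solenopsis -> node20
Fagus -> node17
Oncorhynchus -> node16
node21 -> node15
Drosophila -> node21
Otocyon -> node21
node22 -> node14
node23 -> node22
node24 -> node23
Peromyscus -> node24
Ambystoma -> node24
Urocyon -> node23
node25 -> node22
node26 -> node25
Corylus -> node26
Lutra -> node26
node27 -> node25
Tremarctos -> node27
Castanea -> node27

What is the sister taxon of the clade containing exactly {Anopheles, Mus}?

Rana

The clade containing exactly {Anopheles, Mus} attaches to the tree at the node subtending ((Anopheles,Mus),Rana).
The other lineage descending from that same node — the sister group — is the single tip Rana.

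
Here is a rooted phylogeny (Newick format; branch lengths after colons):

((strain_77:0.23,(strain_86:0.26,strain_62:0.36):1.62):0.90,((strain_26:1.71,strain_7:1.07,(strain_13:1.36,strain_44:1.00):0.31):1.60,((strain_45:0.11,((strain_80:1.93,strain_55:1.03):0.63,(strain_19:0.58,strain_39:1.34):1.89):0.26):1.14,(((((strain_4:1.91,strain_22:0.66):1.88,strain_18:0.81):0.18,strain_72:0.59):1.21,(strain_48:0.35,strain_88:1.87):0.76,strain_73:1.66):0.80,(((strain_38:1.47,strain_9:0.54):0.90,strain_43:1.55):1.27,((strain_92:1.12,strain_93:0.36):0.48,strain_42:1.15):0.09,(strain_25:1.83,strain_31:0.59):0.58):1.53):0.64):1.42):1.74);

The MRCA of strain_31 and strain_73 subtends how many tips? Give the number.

The MRCA of strain_31 and strain_73 is the node subtending (((((strain_4,strain_22),strain_18),strain_72),(strain_48,strain_88),strain_73),(((strain_38,strain_9),strain_43),((strain_92,strain_93),strain_42),(strain_25,strain_31))).
That clade contains 15 terminal taxa: strain_18, strain_22, strain_25, strain_31, strain_38, strain_4, strain_42, strain_43, strain_48, strain_72, strain_73, strain_88, strain_9, strain_92, strain_93.

15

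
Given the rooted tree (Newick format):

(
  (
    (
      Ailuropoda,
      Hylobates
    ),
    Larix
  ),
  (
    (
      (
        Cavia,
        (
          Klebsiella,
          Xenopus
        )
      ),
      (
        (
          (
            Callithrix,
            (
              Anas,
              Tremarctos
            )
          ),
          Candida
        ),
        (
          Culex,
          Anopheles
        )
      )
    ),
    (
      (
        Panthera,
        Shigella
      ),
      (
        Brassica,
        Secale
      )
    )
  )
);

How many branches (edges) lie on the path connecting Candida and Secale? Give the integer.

The MRCA of Candida and Secale is the node subtending (((Cavia,(Klebsiella,Xenopus)),(((Callithrix,(Anas,Tremarctos)),Candida),(Culex,Anopheles))),((Panthera,Shigella),(Brassica,Secale))).
From Candida up to that node: 4 branches. From Secale up to the same node: 3 branches. Total: 4 + 3 = 7.

7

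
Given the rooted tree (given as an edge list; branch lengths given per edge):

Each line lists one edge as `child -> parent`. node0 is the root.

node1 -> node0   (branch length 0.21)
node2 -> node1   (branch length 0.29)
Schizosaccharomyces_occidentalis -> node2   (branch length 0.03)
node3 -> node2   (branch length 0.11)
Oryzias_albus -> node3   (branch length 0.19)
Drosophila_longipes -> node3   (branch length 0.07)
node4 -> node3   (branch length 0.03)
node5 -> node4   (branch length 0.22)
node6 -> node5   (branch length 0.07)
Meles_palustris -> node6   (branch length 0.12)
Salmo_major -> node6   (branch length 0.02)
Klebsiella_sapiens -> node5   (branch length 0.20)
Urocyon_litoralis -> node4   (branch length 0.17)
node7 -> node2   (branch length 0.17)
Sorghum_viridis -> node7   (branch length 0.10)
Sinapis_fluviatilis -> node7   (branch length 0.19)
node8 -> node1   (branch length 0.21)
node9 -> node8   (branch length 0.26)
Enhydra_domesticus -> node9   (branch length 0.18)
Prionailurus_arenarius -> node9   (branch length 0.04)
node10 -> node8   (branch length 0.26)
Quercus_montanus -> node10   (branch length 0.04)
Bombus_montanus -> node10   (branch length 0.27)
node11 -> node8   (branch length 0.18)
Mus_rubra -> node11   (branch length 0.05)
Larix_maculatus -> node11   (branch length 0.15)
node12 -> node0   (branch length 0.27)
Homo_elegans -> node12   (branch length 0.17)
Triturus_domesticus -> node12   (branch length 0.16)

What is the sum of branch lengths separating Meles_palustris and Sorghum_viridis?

The path runs Meles_palustris → … → MRCA → … → Sorghum_viridis; the MRCA is the node subtending (Schizosaccharomyces_occidentalis,(Oryzias_albus,Drosophila_longipes,(((Meles_palustris,Salmo_major),Klebsiella_sapiens),Urocyon_litoralis)),(Sorghum_viridis,Sinapis_fluviatilis)).
Branch lengths along that path: 0.12 + 0.07 + 0.22 + 0.03 + 0.11 + 0.17 + 0.10 = 0.82.

0.82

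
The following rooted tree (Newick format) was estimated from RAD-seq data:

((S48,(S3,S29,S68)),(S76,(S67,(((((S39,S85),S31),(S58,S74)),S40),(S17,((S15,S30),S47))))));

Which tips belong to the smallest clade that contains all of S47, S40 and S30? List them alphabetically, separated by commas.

Tracing S47: it sits inside ((S15,S30),S47).
Tracing S40: it sits inside ((((S39,S85),S31),(S58,S74)),S40).
Tracing S30: it sits inside (S15,S30).
The smallest clade enclosing all 3 is (((((S39,S85),S31),(S58,S74)),S40),(S17,((S15,S30),S47))); the answer is its 10 terminal taxa in alphabetical order.

S15, S17, S30, S31, S39, S40, S47, S58, S74, S85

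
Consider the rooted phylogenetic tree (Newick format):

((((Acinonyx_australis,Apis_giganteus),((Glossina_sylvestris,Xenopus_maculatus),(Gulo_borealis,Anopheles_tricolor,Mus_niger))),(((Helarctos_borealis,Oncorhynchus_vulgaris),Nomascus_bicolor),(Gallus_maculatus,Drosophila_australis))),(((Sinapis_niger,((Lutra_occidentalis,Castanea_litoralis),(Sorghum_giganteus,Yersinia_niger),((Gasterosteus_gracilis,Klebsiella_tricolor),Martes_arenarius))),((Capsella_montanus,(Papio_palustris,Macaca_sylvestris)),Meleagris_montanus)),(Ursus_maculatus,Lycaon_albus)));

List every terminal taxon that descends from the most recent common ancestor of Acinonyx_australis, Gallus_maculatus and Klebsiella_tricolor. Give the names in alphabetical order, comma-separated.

Tracing Acinonyx_australis: it sits inside (Acinonyx_australis,Apis_giganteus).
Tracing Gallus_maculatus: it sits inside (Gallus_maculatus,Drosophila_australis).
Tracing Klebsiella_tricolor: it sits inside (Gasterosteus_gracilis,Klebsiella_tricolor).
The smallest clade enclosing all 3 is the whole tree (their MRCA is the root), so the answer is all 26 tips in alphabetical order.

Acinonyx_australis, Anopheles_tricolor, Apis_giganteus, Capsella_montanus, Castanea_litoralis, Drosophila_australis, Gallus_maculatus, Gasterosteus_gracilis, Glossina_sylvestris, Gulo_borealis, Helarctos_borealis, Klebsiella_tricolor, Lutra_occidentalis, Lycaon_albus, Macaca_sylvestris, Martes_arenarius, Meleagris_montanus, Mus_niger, Nomascus_bicolor, Oncorhynchus_vulgaris, Papio_palustris, Sinapis_niger, Sorghum_giganteus, Ursus_maculatus, Xenopus_maculatus, Yersinia_niger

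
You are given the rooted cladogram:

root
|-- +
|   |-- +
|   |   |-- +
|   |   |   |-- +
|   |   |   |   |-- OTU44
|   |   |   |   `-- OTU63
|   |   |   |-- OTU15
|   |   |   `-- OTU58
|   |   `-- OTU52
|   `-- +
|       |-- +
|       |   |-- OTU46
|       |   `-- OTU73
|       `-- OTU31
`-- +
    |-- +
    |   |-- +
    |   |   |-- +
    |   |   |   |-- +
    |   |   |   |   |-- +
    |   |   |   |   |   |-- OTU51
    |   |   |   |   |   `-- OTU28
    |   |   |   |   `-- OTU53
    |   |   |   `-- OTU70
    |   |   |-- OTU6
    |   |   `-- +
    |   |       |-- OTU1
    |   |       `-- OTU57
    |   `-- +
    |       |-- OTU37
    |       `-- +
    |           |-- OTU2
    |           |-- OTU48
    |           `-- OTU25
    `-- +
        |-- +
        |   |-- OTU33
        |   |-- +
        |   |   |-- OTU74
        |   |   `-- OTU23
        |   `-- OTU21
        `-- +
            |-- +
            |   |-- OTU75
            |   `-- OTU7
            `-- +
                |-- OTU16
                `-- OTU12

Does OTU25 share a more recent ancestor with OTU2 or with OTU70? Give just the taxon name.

OTU2

The MRCA of OTU25 and OTU2 subtends (OTU2,OTU48,OTU25) (3 taxa).
The MRCA of OTU25 and OTU70 subtends (((((OTU51,OTU28),OTU53),OTU70),OTU6,(OTU1,OTU57)),(OTU37,(OTU2,OTU48,OTU25))) (11 taxa).
The first is nested inside the second, so OTU25 shares a more recent common ancestor with OTU2.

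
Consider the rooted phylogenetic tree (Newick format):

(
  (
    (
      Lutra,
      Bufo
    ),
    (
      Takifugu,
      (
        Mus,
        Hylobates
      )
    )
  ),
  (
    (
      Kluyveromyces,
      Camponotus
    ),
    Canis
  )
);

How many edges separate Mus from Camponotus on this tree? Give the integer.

7

The MRCA of Mus and Camponotus is the root of the tree.
From Mus up to that node: 4 branches. From Camponotus up to the same node: 3 branches. Total: 4 + 3 = 7.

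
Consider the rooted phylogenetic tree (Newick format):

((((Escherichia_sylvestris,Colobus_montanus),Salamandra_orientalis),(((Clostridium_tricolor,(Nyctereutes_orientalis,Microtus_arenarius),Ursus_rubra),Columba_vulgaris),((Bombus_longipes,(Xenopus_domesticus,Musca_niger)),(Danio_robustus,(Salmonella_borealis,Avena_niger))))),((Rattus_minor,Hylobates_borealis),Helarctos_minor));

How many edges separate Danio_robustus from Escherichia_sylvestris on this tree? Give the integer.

7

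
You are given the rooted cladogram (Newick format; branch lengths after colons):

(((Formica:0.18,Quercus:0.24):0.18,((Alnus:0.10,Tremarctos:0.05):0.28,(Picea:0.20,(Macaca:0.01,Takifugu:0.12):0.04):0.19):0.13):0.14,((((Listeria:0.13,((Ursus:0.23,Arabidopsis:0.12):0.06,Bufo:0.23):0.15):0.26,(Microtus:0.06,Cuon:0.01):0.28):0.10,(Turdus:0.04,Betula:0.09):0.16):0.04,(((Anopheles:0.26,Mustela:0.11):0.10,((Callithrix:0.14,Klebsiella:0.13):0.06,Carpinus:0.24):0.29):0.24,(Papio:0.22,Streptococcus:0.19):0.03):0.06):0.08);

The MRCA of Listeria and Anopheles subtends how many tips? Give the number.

15

The MRCA of Listeria and Anopheles is the node subtending ((((Listeria,((Ursus,Arabidopsis),Bufo)),(Microtus,Cuon)),(Turdus,Betula)),(((Anopheles,Mustela),((Callithrix,Klebsiella),Carpinus)),(Papio,Streptococcus))).
That clade contains 15 terminal taxa: Anopheles, Arabidopsis, Betula, Bufo, Callithrix, Carpinus, Cuon, Klebsiella, Listeria, Microtus, Mustela, Papio, Streptococcus, Turdus, Ursus.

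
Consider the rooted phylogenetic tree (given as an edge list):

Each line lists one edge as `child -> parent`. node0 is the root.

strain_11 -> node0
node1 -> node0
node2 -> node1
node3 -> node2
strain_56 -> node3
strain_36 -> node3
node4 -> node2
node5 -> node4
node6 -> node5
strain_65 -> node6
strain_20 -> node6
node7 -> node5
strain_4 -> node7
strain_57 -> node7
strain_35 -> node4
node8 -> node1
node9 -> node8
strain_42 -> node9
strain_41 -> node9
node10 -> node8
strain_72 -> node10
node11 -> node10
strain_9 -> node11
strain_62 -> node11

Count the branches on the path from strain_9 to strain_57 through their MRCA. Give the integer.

9

The MRCA of strain_9 and strain_57 is the node subtending (((strain_56,strain_36),(((strain_65,strain_20),(strain_4,strain_57)),strain_35)),((strain_42,strain_41),(strain_72,(strain_9,strain_62)))).
From strain_9 up to that node: 4 branches. From strain_57 up to the same node: 5 branches. Total: 4 + 5 = 9.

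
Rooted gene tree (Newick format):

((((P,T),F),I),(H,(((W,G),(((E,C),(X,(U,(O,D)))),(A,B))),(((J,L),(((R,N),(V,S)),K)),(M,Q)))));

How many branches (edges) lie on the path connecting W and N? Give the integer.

9

The MRCA of W and N is the node subtending (((W,G),(((E,C),(X,(U,(O,D)))),(A,B))),(((J,L),(((R,N),(V,S)),K)),(M,Q))).
From W up to that node: 3 branches. From N up to the same node: 6 branches. Total: 3 + 6 = 9.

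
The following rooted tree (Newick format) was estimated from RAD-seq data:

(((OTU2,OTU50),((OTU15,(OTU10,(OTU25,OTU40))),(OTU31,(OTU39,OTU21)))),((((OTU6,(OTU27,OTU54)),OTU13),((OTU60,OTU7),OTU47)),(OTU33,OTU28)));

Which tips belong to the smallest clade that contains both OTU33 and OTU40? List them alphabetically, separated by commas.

OTU10, OTU13, OTU15, OTU2, OTU21, OTU25, OTU27, OTU28, OTU31, OTU33, OTU39, OTU40, OTU47, OTU50, OTU54, OTU6, OTU60, OTU7

Tracing OTU33: it sits inside (OTU33,OTU28).
Tracing OTU40: it sits inside (OTU25,OTU40).
The smallest clade enclosing both is the whole tree (their MRCA is the root), so the answer is all 18 tips in alphabetical order.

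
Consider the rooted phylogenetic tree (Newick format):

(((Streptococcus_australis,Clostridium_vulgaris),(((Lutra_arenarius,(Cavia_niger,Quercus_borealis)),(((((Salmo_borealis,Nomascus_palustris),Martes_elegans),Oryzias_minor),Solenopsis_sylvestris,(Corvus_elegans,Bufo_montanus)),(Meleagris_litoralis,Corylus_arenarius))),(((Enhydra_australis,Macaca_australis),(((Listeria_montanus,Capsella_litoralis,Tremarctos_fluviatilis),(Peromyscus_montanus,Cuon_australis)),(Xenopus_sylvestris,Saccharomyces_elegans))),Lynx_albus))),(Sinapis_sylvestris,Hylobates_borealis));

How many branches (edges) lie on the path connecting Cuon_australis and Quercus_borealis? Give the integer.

10

The MRCA of Cuon_australis and Quercus_borealis is the node subtending (((Lutra_arenarius,(Cavia_niger,Quercus_borealis)),(((((Salmo_borealis,Nomascus_palustris),Martes_elegans),Oryzias_minor),Solenopsis_sylvestris,(Corvus_elegans,Bufo_montanus)),(Meleagris_litoralis,Corylus_arenarius))),(((Enhydra_australis,Macaca_australis),(((Listeria_montanus,Capsella_litoralis,Tremarctos_fluviatilis),(Peromyscus_montanus,Cuon_australis)),(Xenopus_sylvestris,Saccharomyces_elegans))),Lynx_albus)).
From Cuon_australis up to that node: 6 branches. From Quercus_borealis up to the same node: 4 branches. Total: 6 + 4 = 10.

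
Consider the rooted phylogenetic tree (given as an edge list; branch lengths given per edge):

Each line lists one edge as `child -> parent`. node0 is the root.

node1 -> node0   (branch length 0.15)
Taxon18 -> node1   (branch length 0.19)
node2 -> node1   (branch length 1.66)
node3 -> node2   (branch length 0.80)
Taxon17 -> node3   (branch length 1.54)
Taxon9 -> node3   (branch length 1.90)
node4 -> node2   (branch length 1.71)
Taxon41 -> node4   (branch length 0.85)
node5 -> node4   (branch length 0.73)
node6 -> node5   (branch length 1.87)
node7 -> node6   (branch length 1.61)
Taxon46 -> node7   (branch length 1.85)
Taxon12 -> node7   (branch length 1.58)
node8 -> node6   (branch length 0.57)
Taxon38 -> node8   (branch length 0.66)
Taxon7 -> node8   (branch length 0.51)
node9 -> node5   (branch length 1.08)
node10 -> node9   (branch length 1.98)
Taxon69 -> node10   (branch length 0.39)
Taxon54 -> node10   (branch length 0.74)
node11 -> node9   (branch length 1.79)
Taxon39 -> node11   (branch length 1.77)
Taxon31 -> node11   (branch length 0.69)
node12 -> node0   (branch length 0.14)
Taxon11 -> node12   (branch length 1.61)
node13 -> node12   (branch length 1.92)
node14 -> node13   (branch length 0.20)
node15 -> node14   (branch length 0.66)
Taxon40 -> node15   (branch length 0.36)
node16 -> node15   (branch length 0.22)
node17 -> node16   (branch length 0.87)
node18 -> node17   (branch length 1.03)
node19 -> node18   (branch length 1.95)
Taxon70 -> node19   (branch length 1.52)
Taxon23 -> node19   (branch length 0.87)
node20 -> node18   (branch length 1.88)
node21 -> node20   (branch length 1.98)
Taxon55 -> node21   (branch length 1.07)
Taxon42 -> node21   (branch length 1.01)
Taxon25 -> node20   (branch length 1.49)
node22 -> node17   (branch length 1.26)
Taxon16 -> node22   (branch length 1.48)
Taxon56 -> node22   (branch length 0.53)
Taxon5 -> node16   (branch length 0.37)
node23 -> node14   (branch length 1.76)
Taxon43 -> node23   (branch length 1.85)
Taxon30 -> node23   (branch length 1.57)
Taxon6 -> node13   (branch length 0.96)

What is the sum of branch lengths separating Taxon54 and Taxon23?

15.91

The path runs Taxon54 → … → MRCA → … → Taxon23; the MRCA is the root of the tree.
Branch lengths along that path: 0.74 + 1.98 + 1.08 + 0.73 + 1.71 + 1.66 + 0.15 + 0.14 + 1.92 + 0.20 + 0.66 + 0.22 + 0.87 + 1.03 + 1.95 + 0.87 = 15.91.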